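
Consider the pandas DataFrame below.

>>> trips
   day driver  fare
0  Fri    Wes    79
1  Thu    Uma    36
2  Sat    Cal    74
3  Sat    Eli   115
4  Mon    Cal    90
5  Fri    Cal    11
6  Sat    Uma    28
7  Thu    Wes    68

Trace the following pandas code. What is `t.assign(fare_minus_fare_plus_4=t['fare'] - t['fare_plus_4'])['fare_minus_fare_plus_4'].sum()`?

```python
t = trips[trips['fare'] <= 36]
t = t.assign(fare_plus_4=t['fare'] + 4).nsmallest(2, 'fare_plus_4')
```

-8

filter rows where fare <= 36:
   day driver  fare
1  Thu    Uma    36
5  Fri    Cal    11
6  Sat    Uma    28
add column fare_plus_4 = t['fare'] + 4:
   day driver  fare  fare_plus_4
1  Thu    Uma    36           40
5  Fri    Cal    11           15
6  Sat    Uma    28           32
take 2 rows with smallest fare_plus_4:
   day driver  fare  fare_plus_4
5  Fri    Cal    11           15
6  Sat    Uma    28           32
add column fare_minus_fare_plus_4 = t['fare'] - t['fare_plus_4']:
   day driver  fare  fare_plus_4  fare_minus_fare_plus_4
5  Fri    Cal    11           15                      -4
6  Sat    Uma    28           32                      -4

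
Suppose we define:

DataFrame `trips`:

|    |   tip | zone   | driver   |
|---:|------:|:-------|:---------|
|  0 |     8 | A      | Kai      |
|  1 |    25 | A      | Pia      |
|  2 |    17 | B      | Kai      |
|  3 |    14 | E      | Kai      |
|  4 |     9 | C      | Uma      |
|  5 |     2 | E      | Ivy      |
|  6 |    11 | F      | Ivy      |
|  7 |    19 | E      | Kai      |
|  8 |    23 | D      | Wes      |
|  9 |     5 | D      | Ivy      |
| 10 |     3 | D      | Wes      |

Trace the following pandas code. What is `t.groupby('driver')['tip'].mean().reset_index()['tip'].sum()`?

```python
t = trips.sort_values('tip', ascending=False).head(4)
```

66.0

sort by tip descending:
    tip zone driver
1    25    A    Pia
8    23    D    Wes
7    19    E    Kai
2    17    B    Kai
3    14    E    Kai
6    11    F    Ivy
4     9    C    Uma
0     8    A    Kai
9     5    D    Ivy
10    3    D    Wes
5     2    E    Ivy
take first 4 rows:
   tip zone driver
1   25    A    Pia
8   23    D    Wes
7   19    E    Kai
2   17    B    Kai
group by driver, mean of tip:
driver
Kai    18.0
Pia    25.0
Wes    23.0
Name: tip, dtype: float64
reset_index():
  driver   tip
0    Kai  18.0
1    Pia  25.0
2    Wes  23.0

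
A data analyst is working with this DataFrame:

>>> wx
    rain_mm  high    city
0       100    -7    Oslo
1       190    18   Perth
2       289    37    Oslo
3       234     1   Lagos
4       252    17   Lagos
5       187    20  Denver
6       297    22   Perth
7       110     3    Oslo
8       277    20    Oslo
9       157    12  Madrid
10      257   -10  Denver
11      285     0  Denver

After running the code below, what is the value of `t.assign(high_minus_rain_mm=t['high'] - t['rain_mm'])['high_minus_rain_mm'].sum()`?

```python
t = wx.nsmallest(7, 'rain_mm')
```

take 7 rows with smallest rain_mm:
   rain_mm  high    city
0      100    -7    Oslo
7      110     3    Oslo
9      157    12  Madrid
5      187    20  Denver
1      190    18   Perth
3      234     1   Lagos
4      252    17   Lagos
add column high_minus_rain_mm = t['high'] - t['rain_mm']:
   rain_mm  high    city  high_minus_rain_mm
0      100    -7    Oslo                -107
7      110     3    Oslo                -107
9      157    12  Madrid                -145
5      187    20  Denver                -167
1      190    18   Perth                -172
3      234     1   Lagos                -233
4      252    17   Lagos                -235
sum of column 'high_minus_rain_mm' → -1166

-1166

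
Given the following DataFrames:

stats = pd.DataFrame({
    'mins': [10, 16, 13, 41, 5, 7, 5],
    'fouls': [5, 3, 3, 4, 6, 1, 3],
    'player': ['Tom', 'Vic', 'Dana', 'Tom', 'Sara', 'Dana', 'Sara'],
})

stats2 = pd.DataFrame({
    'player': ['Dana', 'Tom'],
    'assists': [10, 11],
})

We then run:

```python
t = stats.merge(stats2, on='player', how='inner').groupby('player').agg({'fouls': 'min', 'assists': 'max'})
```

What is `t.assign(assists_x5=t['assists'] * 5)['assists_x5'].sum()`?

merge on 'player' (how='inner') → 4 rows:
   mins  fouls player  assists
0    10      5    Tom       11
1    13      3   Dana       10
2    41      4    Tom       11
3     7      1   Dana       10
group by player: min(fouls), max(assists):
        fouls  assists
player                
Dana        1       10
Tom         4       11
add column assists_x5 = t['assists'] * 5:
        fouls  assists  assists_x5
player                            
Dana        1       10          50
Tom         4       11          55
Hence 105.

105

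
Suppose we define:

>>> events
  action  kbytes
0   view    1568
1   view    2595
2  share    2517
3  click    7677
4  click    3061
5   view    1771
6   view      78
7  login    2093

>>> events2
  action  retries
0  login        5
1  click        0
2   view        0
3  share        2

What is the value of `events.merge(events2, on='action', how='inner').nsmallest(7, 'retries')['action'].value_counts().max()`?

merge on 'action' (how='inner') → 8 rows:
  action  kbytes  retries
0   view    1568        0
1   view    2595        0
2  share    2517        2
3  click    7677        0
4  click    3061        0
5   view    1771        0
6   view      78        0
7  login    2093        5
take 7 rows with smallest retries:
  action  kbytes  retries
0   view    1568        0
1   view    2595        0
3  click    7677        0
4  click    3061        0
5   view    1771        0
6   view      78        0
2  share    2517        2
value_counts of action:
action
view     4
click    2
share    1
Name: count, dtype: int64
Reading off the max of the resulting series, we get 4.

4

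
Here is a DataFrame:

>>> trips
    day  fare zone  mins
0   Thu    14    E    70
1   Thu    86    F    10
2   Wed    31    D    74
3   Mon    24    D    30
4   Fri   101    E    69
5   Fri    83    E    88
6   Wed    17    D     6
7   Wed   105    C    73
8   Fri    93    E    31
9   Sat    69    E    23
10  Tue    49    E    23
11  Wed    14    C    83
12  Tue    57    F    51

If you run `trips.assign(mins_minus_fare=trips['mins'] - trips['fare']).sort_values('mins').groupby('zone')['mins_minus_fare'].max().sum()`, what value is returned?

add column mins_minus_fare = trips['mins'] - trips['fare']:
    day  fare zone  mins  mins_minus_fare
0   Thu    14    E    70               56
1   Thu    86    F    10              -76
2   Wed    31    D    74               43
3   Mon    24    D    30                6
4   Fri   101    E    69              -32
5   Fri    83    E    88                5
6   Wed    17    D     6              -11
7   Wed   105    C    73              -32
8   Fri    93    E    31              -62
9   Sat    69    E    23              -46
10  Tue    49    E    23              -26
11  Wed    14    C    83               69
12  Tue    57    F    51               -6
sort by mins:
    day  fare zone  mins  mins_minus_fare
6   Wed    17    D     6              -11
1   Thu    86    F    10              -76
9   Sat    69    E    23              -46
10  Tue    49    E    23              -26
3   Mon    24    D    30                6
8   Fri    93    E    31              -62
12  Tue    57    F    51               -6
4   Fri   101    E    69              -32
0   Thu    14    E    70               56
7   Wed   105    C    73              -32
2   Wed    31    D    74               43
11  Wed    14    C    83               69
5   Fri    83    E    88                5
group by zone, max of mins_minus_fare:
zone
C    69
D    43
E    56
F    -6
Name: mins_minus_fare, dtype: int64

162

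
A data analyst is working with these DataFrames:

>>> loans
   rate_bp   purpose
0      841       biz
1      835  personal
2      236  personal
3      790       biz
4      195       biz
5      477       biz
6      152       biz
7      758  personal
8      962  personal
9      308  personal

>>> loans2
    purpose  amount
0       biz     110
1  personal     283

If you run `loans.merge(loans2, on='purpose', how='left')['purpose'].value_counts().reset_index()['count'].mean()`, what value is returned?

5.0

merge on 'purpose' (how='left') → 10 rows:
   rate_bp   purpose  amount
0      841       biz     110
1      835  personal     283
2      236  personal     283
3      790       biz     110
4      195       biz     110
5      477       biz     110
6      152       biz     110
7      758  personal     283
8      962  personal     283
9      308  personal     283
value_counts of purpose:
purpose
biz         5
personal    5
Name: count, dtype: int64
reset_index():
    purpose  count
0       biz      5
1  personal      5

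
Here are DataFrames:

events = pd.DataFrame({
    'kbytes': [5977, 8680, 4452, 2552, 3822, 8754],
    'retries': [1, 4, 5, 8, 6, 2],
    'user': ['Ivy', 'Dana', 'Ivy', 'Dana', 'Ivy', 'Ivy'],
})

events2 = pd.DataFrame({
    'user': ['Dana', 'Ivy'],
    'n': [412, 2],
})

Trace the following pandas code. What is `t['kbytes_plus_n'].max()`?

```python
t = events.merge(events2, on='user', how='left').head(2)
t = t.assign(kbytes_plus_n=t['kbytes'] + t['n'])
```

9092

merge on 'user' (how='left') → 6 rows:
   kbytes  retries  user    n
0    5977        1   Ivy    2
1    8680        4  Dana  412
2    4452        5   Ivy    2
3    2552        8  Dana  412
4    3822        6   Ivy    2
5    8754        2   Ivy    2
take first 2 rows:
   kbytes  retries  user    n
0    5977        1   Ivy    2
1    8680        4  Dana  412
add column kbytes_plus_n = t['kbytes'] + t['n']:
   kbytes  retries  user    n  kbytes_plus_n
0    5977        1   Ivy    2           5979
1    8680        4  Dana  412           9092
Then the max of column 'kbytes_plus_n': 9092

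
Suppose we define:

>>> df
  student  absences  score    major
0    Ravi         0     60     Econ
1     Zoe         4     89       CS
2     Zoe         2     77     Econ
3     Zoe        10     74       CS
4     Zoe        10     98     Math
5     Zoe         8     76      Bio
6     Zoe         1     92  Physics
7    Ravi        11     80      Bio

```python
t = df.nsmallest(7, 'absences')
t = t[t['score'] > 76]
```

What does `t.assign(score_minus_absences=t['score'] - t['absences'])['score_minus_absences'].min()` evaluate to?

75

take 7 rows with smallest absences:
  student  absences  score    major
0    Ravi         0     60     Econ
6     Zoe         1     92  Physics
2     Zoe         2     77     Econ
1     Zoe         4     89       CS
5     Zoe         8     76      Bio
3     Zoe        10     74       CS
4     Zoe        10     98     Math
filter rows where score > 76:
  student  absences  score    major
6     Zoe         1     92  Physics
2     Zoe         2     77     Econ
1     Zoe         4     89       CS
4     Zoe        10     98     Math
add column score_minus_absences = t['score'] - t['absences']:
  student  absences  score    major  score_minus_absences
6     Zoe         1     92  Physics                    91
2     Zoe         2     77     Econ                    75
1     Zoe         4     89       CS                    85
4     Zoe        10     98     Math                    88
So min() = 75.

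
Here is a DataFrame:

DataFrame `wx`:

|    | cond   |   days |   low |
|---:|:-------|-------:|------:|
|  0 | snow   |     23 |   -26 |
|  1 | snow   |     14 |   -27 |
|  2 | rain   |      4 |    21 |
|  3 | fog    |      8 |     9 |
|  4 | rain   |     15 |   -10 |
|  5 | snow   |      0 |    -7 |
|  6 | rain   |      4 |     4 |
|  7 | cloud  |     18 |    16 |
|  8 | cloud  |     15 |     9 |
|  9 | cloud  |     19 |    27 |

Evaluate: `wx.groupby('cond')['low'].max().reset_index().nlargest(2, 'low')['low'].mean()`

group by cond, max of low:
cond
cloud    27
fog       9
rain     21
snow     -7
Name: low, dtype: int64
reset_index():
    cond  low
0  cloud   27
1    fog    9
2   rain   21
3   snow   -7
take 2 rows with largest low:
    cond  low
0  cloud   27
2   rain   21

24.0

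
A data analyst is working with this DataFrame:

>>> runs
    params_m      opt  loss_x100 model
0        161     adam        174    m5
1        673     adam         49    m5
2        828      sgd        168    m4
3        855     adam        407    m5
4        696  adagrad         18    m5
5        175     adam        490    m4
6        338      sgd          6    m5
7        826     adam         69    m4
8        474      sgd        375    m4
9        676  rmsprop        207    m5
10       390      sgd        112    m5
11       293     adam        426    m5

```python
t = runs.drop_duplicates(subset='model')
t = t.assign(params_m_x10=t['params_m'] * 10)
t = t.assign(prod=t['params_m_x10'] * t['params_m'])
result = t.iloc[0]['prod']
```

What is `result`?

259210

drop duplicate model (keep=first):
   params_m   opt  loss_x100 model
0       161  adam        174    m5
2       828   sgd        168    m4
add column params_m_x10 = t['params_m'] * 10:
   params_m   opt  loss_x100 model  params_m_x10
0       161  adam        174    m5          1610
2       828   sgd        168    m4          8280
add column prod = t['params_m_x10'] * t['params_m']:
   params_m   opt  loss_x100 model  params_m_x10     prod
0       161  adam        174    m5          1610   259210
2       828   sgd        168    m4          8280  6855840
Taking the value at position 0, column 'prod' gives 259210.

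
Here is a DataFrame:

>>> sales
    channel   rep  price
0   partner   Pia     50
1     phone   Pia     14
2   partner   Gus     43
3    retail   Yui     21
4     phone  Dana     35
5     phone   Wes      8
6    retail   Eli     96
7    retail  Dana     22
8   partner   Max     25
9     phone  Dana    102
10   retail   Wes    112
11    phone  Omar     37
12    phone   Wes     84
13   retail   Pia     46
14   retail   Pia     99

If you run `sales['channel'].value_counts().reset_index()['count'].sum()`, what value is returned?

value_counts of channel:
channel
phone      6
retail     6
partner    3
Name: count, dtype: int64
reset_index():
   channel  count
0    phone      6
1   retail      6
2  partner      3
Then the sum of column 'count': 15

15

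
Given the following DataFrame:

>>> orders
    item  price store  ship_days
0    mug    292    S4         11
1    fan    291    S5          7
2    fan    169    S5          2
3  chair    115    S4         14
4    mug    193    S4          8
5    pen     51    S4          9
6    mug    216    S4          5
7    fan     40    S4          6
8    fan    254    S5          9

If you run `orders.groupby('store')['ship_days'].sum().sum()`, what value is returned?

71

group by store, sum of ship_days:
store
S4    53
S5    18
Name: ship_days, dtype: int64
Hence 71.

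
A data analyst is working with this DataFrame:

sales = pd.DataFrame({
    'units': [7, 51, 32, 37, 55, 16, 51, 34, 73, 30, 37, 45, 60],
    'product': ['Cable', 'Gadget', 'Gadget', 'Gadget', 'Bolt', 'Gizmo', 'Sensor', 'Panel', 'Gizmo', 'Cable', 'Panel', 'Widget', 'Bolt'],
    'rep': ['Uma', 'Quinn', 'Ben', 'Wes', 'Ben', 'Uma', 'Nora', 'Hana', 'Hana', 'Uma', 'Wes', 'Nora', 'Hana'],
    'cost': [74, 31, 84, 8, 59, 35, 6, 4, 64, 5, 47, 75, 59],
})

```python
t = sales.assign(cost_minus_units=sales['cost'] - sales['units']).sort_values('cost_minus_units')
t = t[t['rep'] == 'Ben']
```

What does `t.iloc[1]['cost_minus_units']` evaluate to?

52

add column cost_minus_units = sales['cost'] - sales['units']:
    units product    rep  cost  cost_minus_units
0       7   Cable    Uma    74                67
1      51  Gadget  Quinn    31               -20
2      32  Gadget    Ben    84                52
3      37  Gadget    Wes     8               -29
4      55    Bolt    Ben    59                 4
5      16   Gizmo    Uma    35                19
6      51  Sensor   Nora     6               -45
7      34   Panel   Hana     4               -30
8      73   Gizmo   Hana    64                -9
9      30   Cable    Uma     5               -25
10     37   Panel    Wes    47                10
11     45  Widget   Nora    75                30
12     60    Bolt   Hana    59                -1
sort by cost_minus_units:
    units product    rep  cost  cost_minus_units
6      51  Sensor   Nora     6               -45
7      34   Panel   Hana     4               -30
3      37  Gadget    Wes     8               -29
9      30   Cable    Uma     5               -25
1      51  Gadget  Quinn    31               -20
8      73   Gizmo   Hana    64                -9
12     60    Bolt   Hana    59                -1
4      55    Bolt    Ben    59                 4
10     37   Panel    Wes    47                10
5      16   Gizmo    Uma    35                19
11     45  Widget   Nora    75                30
2      32  Gadget    Ben    84                52
0       7   Cable    Uma    74                67
filter rows where rep == 'Ben':
   units product  rep  cost  cost_minus_units
4     55    Bolt  Ben    59                 4
2     32  Gadget  Ben    84                52
So iloc[1]['cost_minus_units'] = 52.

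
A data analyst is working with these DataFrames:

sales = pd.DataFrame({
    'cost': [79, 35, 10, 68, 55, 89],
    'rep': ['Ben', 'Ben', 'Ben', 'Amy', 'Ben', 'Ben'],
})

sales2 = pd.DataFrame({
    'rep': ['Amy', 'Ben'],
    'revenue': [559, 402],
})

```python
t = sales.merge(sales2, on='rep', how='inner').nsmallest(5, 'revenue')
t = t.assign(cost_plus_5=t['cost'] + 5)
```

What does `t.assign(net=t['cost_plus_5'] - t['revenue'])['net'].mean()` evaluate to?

merge on 'rep' (how='inner') → 6 rows:
   cost  rep  revenue
0    79  Ben      402
1    35  Ben      402
2    10  Ben      402
3    68  Amy      559
4    55  Ben      402
5    89  Ben      402
take 5 rows with smallest revenue:
   cost  rep  revenue
0    79  Ben      402
1    35  Ben      402
2    10  Ben      402
4    55  Ben      402
5    89  Ben      402
add column cost_plus_5 = t['cost'] + 5:
   cost  rep  revenue  cost_plus_5
0    79  Ben      402           84
1    35  Ben      402           40
2    10  Ben      402           15
4    55  Ben      402           60
5    89  Ben      402           94
add column net = t['cost_plus_5'] - t['revenue']:
   cost  rep  revenue  cost_plus_5  net
0    79  Ben      402           84 -318
1    35  Ben      402           40 -362
2    10  Ben      402           15 -387
4    55  Ben      402           60 -342
5    89  Ben      402           94 -308
The mean of column 'net' is -343.4.

-343.4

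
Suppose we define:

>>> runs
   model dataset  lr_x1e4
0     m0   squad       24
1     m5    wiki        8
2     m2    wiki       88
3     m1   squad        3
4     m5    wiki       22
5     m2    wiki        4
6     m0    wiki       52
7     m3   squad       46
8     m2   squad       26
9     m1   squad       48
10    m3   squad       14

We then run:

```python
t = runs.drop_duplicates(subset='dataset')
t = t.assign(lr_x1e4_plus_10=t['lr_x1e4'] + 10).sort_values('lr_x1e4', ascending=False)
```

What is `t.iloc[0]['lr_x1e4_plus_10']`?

34

drop duplicate dataset (keep=first):
  model dataset  lr_x1e4
0    m0   squad       24
1    m5    wiki        8
add column lr_x1e4_plus_10 = t['lr_x1e4'] + 10:
  model dataset  lr_x1e4  lr_x1e4_plus_10
0    m0   squad       24               34
1    m5    wiki        8               18
sort by lr_x1e4 descending:
  model dataset  lr_x1e4  lr_x1e4_plus_10
0    m0   squad       24               34
1    m5    wiki        8               18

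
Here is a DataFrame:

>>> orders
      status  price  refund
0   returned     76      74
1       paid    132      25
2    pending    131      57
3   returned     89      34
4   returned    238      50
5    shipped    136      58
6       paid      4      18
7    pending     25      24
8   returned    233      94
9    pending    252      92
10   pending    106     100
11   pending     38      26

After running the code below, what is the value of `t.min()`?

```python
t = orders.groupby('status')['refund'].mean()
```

group by status, mean of refund:
status
paid        21.5
pending     59.8
returned    63.0
shipped     58.0
Name: refund, dtype: float64
Finally, min of the resulting series = 21.5.

21.5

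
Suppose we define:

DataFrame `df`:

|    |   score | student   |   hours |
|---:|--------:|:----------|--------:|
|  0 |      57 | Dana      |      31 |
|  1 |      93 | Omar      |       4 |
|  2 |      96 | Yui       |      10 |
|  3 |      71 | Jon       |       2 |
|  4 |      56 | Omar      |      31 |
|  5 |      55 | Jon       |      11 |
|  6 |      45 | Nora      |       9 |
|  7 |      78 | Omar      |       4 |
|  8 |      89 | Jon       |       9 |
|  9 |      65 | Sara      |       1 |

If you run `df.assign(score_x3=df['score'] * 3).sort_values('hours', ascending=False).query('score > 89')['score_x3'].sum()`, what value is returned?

567

add column score_x3 = df['score'] * 3:
   score student  hours  score_x3
0     57    Dana     31       171
1     93    Omar      4       279
2     96     Yui     10       288
3     71     Jon      2       213
4     56    Omar     31       168
5     55     Jon     11       165
6     45    Nora      9       135
7     78    Omar      4       234
8     89     Jon      9       267
9     65    Sara      1       195
sort by hours descending:
   score student  hours  score_x3
0     57    Dana     31       171
4     56    Omar     31       168
5     55     Jon     11       165
2     96     Yui     10       288
6     45    Nora      9       135
8     89     Jon      9       267
1     93    Omar      4       279
7     78    Omar      4       234
3     71     Jon      2       213
9     65    Sara      1       195
filter rows where score > 89:
   score student  hours  score_x3
2     96     Yui     10       288
1     93    Omar      4       279
Reading off the sum of column 'score_x3', we get 567.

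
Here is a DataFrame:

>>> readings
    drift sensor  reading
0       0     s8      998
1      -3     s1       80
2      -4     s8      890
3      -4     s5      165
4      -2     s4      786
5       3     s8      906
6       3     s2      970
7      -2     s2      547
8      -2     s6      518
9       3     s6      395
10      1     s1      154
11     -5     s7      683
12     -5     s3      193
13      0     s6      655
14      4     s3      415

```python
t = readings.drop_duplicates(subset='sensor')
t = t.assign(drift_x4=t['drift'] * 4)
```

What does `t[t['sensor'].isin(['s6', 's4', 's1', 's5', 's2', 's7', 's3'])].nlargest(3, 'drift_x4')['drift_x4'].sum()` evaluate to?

drop duplicate sensor (keep=first):
    drift sensor  reading
0       0     s8      998
1      -3     s1       80
3      -4     s5      165
4      -2     s4      786
6       3     s2      970
8      -2     s6      518
11     -5     s7      683
12     -5     s3      193
add column drift_x4 = t['drift'] * 4:
    drift sensor  reading  drift_x4
0       0     s8      998         0
1      -3     s1       80       -12
3      -4     s5      165       -16
4      -2     s4      786        -8
6       3     s2      970        12
8      -2     s6      518        -8
11     -5     s7      683       -20
12     -5     s3      193       -20
filter rows where sensor in ['s6', 's4', 's1', 's5', 's2', 's7', 's3']:
    drift sensor  reading  drift_x4
1      -3     s1       80       -12
3      -4     s5      165       -16
4      -2     s4      786        -8
6       3     s2      970        12
8      -2     s6      518        -8
11     -5     s7      683       -20
12     -5     s3      193       -20
take 3 rows with largest drift_x4:
   drift sensor  reading  drift_x4
6      3     s2      970        12
4     -2     s4      786        -8
8     -2     s6      518        -8
Reading off the sum of column 'drift_x4', we get -4.

-4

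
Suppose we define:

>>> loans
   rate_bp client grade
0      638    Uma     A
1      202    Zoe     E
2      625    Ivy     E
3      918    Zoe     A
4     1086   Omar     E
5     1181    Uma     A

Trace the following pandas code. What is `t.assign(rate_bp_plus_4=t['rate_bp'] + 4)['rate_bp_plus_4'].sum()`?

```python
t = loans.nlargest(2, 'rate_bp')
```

take 2 rows with largest rate_bp:
   rate_bp client grade
5     1181    Uma     A
4     1086   Omar     E
add column rate_bp_plus_4 = t['rate_bp'] + 4:
   rate_bp client grade  rate_bp_plus_4
5     1181    Uma     A            1185
4     1086   Omar     E            1090
Then the sum of column 'rate_bp_plus_4': 2275

2275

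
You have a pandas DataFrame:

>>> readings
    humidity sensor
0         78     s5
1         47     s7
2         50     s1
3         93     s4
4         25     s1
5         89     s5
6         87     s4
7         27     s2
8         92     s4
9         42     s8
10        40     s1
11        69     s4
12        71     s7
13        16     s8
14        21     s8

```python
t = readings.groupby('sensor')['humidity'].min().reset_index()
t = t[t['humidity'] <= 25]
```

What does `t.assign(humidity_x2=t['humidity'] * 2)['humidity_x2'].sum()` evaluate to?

82

group by sensor, min of humidity:
sensor
s1    25
s2    27
s4    69
s5    78
s7    47
s8    16
Name: humidity, dtype: int64
reset_index():
  sensor  humidity
0     s1        25
1     s2        27
2     s4        69
3     s5        78
4     s7        47
5     s8        16
filter rows where humidity <= 25:
  sensor  humidity
0     s1        25
5     s8        16
add column humidity_x2 = t['humidity'] * 2:
  sensor  humidity  humidity_x2
0     s1        25           50
5     s8        16           32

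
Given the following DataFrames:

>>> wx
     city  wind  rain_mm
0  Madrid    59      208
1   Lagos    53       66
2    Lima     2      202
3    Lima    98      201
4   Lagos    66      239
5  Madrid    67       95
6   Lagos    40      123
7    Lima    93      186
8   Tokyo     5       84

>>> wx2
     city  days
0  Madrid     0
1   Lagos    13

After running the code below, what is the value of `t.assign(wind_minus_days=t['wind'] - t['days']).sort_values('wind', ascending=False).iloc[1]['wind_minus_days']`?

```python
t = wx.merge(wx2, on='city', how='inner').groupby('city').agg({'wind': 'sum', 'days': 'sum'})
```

merge on 'city' (how='inner') → 5 rows:
     city  wind  rain_mm  days
0  Madrid    59      208     0
1   Lagos    53       66    13
2   Lagos    66      239    13
3  Madrid    67       95     0
4   Lagos    40      123    13
group by city: sum(wind), sum(days):
        wind  days
city              
Lagos    159    39
Madrid   126     0
add column wind_minus_days = t['wind'] - t['days']:
        wind  days  wind_minus_days
city                               
Lagos    159    39              120
Madrid   126     0              126
sort by wind descending:
        wind  days  wind_minus_days
city                               
Lagos    159    39              120
Madrid   126     0              126
So iloc[1]['wind_minus_days'] = 126.

126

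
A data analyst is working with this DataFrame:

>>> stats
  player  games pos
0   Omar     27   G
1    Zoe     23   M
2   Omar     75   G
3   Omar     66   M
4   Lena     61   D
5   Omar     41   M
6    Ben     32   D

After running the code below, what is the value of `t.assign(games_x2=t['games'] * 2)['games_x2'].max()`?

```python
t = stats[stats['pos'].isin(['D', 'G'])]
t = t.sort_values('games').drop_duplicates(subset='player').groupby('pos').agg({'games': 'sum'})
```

filter rows where pos in ['D', 'G']:
  player  games pos
0   Omar     27   G
2   Omar     75   G
4   Lena     61   D
6    Ben     32   D
sort by games:
  player  games pos
0   Omar     27   G
6    Ben     32   D
4   Lena     61   D
2   Omar     75   G
drop duplicate player (keep=first):
  player  games pos
0   Omar     27   G
6    Ben     32   D
4   Lena     61   D
group by pos, sum of games:
     games
pos       
D       93
G       27
add column games_x2 = t['games'] * 2:
     games  games_x2
pos                 
D       93       186
G       27        54

186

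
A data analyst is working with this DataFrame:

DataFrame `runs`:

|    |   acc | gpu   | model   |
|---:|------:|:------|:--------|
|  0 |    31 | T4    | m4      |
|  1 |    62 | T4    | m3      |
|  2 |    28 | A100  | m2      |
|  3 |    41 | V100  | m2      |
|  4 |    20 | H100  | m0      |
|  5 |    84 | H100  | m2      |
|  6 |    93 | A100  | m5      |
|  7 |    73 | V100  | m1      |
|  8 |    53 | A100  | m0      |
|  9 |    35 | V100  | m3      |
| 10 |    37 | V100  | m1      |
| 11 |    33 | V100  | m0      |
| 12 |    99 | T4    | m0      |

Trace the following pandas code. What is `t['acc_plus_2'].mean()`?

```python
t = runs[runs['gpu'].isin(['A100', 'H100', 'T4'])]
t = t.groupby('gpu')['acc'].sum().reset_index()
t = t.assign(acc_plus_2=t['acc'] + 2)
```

158.666666667

filter rows where gpu in ['A100', 'H100', 'T4']:
    acc   gpu model
0    31    T4    m4
1    62    T4    m3
2    28  A100    m2
4    20  H100    m0
5    84  H100    m2
6    93  A100    m5
8    53  A100    m0
12   99    T4    m0
group by gpu, sum of acc:
gpu
A100    174
H100    104
T4      192
Name: acc, dtype: int64
reset_index():
    gpu  acc
0  A100  174
1  H100  104
2    T4  192
add column acc_plus_2 = t['acc'] + 2:
    gpu  acc  acc_plus_2
0  A100  174         176
1  H100  104         106
2    T4  192         194
Reading off the mean of column 'acc_plus_2', we get 158.666666667.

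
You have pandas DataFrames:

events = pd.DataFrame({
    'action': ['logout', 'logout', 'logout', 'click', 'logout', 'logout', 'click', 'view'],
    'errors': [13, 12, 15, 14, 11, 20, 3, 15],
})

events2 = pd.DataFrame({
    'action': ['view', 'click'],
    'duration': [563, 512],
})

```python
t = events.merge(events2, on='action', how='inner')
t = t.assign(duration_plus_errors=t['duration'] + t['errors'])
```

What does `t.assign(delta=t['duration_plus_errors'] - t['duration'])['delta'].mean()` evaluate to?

10.6666666667

merge on 'action' (how='inner') → 3 rows:
  action  errors  duration
0  click      14       512
1  click       3       512
2   view      15       563
add column duration_plus_errors = t['duration'] + t['errors']:
  action  errors  duration  duration_plus_errors
0  click      14       512                   526
1  click       3       512                   515
2   view      15       563                   578
add column delta = t['duration_plus_errors'] - t['duration']:
  action  errors  duration  duration_plus_errors  delta
0  click      14       512                   526     14
1  click       3       512                   515      3
2   view      15       563                   578     15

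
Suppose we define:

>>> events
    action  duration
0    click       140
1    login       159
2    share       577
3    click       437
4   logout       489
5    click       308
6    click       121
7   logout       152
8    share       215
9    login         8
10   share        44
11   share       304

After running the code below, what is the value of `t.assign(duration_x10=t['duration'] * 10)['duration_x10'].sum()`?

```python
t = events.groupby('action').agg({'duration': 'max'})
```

16620

group by action, max of duration:
        duration
action          
click        437
login        159
logout       489
share        577
add column duration_x10 = t['duration'] * 10:
        duration  duration_x10
action                        
click        437          4370
login        159          1590
logout       489          4890
share        577          5770
Reading off the sum of column 'duration_x10', we get 16620.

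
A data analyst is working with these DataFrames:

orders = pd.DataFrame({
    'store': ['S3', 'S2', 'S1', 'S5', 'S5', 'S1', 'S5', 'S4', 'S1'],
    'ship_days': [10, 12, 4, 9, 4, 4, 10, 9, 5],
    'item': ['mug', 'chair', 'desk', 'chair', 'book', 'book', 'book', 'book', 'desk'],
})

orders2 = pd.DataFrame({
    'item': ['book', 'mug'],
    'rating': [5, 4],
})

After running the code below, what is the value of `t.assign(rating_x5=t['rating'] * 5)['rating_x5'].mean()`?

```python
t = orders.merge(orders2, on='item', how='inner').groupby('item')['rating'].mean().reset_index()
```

merge on 'item' (how='inner') → 5 rows:
  store  ship_days  item  rating
0    S3         10   mug       4
1    S5          4  book       5
2    S1          4  book       5
3    S5         10  book       5
4    S4          9  book       5
group by item, mean of rating:
item
book    5.0
mug     4.0
Name: rating, dtype: float64
reset_index():
   item  rating
0  book     5.0
1   mug     4.0
add column rating_x5 = t['rating'] * 5:
   item  rating  rating_x5
0  book     5.0       25.0
1   mug     4.0       20.0

22.5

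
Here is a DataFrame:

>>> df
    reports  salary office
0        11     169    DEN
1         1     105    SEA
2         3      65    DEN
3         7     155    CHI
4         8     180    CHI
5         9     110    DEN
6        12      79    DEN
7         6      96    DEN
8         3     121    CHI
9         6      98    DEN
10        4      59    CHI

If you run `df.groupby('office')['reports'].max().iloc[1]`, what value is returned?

12

group by office, max of reports:
office
CHI     8
DEN    12
SEA     1
Name: reports, dtype: int64
So iloc[1] = 12.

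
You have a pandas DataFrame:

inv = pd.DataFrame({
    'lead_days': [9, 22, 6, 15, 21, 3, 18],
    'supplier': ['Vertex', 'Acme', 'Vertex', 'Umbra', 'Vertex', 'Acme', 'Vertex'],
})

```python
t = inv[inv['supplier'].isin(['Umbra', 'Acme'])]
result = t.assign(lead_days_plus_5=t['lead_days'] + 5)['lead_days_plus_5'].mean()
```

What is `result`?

filter rows where supplier in ['Umbra', 'Acme']:
   lead_days supplier
1         22     Acme
3         15    Umbra
5          3     Acme
add column lead_days_plus_5 = t['lead_days'] + 5:
   lead_days supplier  lead_days_plus_5
1         22     Acme                27
3         15    Umbra                20
5          3     Acme                 8
Hence 18.3333333333.

18.3333333333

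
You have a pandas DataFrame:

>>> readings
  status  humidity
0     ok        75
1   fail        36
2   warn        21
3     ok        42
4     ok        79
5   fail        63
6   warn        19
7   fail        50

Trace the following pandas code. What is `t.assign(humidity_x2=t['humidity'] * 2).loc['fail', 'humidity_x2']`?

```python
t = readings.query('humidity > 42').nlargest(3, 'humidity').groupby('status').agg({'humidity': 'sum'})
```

filter rows where humidity > 42:
  status  humidity
0     ok        75
4     ok        79
5   fail        63
7   fail        50
take 3 rows with largest humidity:
  status  humidity
4     ok        79
0     ok        75
5   fail        63
group by status, sum of humidity:
        humidity
status          
fail          63
ok           154
add column humidity_x2 = t['humidity'] * 2:
        humidity  humidity_x2
status                       
fail          63          126
ok           154          308

126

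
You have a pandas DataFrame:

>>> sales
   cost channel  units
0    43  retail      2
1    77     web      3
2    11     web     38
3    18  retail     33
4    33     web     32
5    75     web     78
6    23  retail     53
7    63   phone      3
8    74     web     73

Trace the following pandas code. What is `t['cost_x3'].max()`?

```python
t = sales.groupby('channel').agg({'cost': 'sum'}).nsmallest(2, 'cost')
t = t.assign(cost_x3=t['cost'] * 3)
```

252

group by channel, sum of cost:
         cost
channel      
phone      63
retail     84
web       270
take 2 rows with smallest cost:
         cost
channel      
phone      63
retail     84
add column cost_x3 = t['cost'] * 3:
         cost  cost_x3
channel               
phone      63      189
retail     84      252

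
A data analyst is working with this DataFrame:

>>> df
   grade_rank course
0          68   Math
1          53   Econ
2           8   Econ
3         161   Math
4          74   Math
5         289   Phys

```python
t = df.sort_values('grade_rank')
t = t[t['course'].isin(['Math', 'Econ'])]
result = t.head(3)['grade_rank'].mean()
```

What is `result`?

sort by grade_rank:
   grade_rank course
2           8   Econ
1          53   Econ
0          68   Math
4          74   Math
3         161   Math
5         289   Phys
filter rows where course in ['Math', 'Econ']:
   grade_rank course
2           8   Econ
1          53   Econ
0          68   Math
4          74   Math
3         161   Math
take first 3 rows:
   grade_rank course
2           8   Econ
1          53   Econ
0          68   Math

43.0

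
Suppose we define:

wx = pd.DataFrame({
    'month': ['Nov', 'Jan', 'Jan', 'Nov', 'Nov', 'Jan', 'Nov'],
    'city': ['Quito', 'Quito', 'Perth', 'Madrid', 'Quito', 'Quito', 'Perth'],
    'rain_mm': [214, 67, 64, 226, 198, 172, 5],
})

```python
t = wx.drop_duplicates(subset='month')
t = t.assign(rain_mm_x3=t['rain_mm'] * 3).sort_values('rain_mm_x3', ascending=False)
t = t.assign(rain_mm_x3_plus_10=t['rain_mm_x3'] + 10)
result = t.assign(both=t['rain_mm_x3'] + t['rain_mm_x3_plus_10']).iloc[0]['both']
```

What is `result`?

1294

drop duplicate month (keep=first):
  month   city  rain_mm
0   Nov  Quito      214
1   Jan  Quito       67
add column rain_mm_x3 = t['rain_mm'] * 3:
  month   city  rain_mm  rain_mm_x3
0   Nov  Quito      214         642
1   Jan  Quito       67         201
sort by rain_mm_x3 descending:
  month   city  rain_mm  rain_mm_x3
0   Nov  Quito      214         642
1   Jan  Quito       67         201
add column rain_mm_x3_plus_10 = t['rain_mm_x3'] + 10:
  month   city  rain_mm  rain_mm_x3  rain_mm_x3_plus_10
0   Nov  Quito      214         642                 652
1   Jan  Quito       67         201                 211
add column both = t['rain_mm_x3'] + t['rain_mm_x3_plus_10']:
  month   city  rain_mm  rain_mm_x3  rain_mm_x3_plus_10  both
0   Nov  Quito      214         642                 652  1294
1   Jan  Quito       67         201                 211   412
Then the value at position 0, column 'both': 1294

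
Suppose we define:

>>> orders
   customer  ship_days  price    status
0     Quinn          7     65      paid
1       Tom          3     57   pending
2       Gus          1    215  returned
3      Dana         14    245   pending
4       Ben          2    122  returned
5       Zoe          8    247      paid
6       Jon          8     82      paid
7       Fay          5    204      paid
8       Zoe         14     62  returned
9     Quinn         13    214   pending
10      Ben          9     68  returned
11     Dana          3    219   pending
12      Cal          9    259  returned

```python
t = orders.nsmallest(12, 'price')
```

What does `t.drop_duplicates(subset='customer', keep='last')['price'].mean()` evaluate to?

take 12 rows with smallest price:
   customer  ship_days  price    status
1       Tom          3     57   pending
8       Zoe         14     62  returned
0     Quinn          7     65      paid
10      Ben          9     68  returned
6       Jon          8     82      paid
4       Ben          2    122  returned
7       Fay          5    204      paid
9     Quinn         13    214   pending
2       Gus          1    215  returned
11     Dana          3    219   pending
3      Dana         14    245   pending
5       Zoe          8    247      paid
drop duplicate customer (keep=last):
  customer  ship_days  price    status
1      Tom          3     57   pending
6      Jon          8     82      paid
4      Ben          2    122  returned
7      Fay          5    204      paid
9    Quinn         13    214   pending
2      Gus          1    215  returned
3     Dana         14    245   pending
5      Zoe          8    247      paid
mean of column 'price' → 173.25

173.25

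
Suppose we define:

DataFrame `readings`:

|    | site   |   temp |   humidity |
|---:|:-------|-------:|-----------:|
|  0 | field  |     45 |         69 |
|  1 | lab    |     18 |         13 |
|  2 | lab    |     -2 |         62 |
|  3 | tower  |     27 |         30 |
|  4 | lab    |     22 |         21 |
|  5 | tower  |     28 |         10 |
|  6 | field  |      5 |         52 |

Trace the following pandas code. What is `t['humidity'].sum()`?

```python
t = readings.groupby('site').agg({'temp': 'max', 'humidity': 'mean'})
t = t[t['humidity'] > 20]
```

group by site: max(temp), mean(humidity):
       temp  humidity
site                 
field    45      60.5
lab      22      32.0
tower    28      20.0
filter rows where humidity > 20:
       temp  humidity
site                 
field    45      60.5
lab      22      32.0
The sum of column 'humidity' is 92.5.

92.5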